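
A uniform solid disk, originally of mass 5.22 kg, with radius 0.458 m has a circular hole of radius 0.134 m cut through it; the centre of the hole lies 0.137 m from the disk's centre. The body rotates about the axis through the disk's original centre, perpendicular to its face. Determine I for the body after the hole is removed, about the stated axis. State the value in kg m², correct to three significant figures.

0.535

Unpierced body about its centre: I₀ = (1/2)MR² = (1/2)(5.22)(0.458)² = 0.54748 kg m².
The removed disk has mass m = M·(r/R)² = (5.22)(0.134/0.458)² = 0.44684 kg (same uniform areal density).
Its moment of inertia about the rotation axis (parallel-axis theorem): I_hole = (1/2)mr² + md² = (1/2)(0.44684)(0.134)² + (0.44684)(0.137)² = 0.012398 kg m².
Treating the hole as negative mass, I = I₀ − I_hole = 0.54748 − 0.012398 = 0.53509 kg m².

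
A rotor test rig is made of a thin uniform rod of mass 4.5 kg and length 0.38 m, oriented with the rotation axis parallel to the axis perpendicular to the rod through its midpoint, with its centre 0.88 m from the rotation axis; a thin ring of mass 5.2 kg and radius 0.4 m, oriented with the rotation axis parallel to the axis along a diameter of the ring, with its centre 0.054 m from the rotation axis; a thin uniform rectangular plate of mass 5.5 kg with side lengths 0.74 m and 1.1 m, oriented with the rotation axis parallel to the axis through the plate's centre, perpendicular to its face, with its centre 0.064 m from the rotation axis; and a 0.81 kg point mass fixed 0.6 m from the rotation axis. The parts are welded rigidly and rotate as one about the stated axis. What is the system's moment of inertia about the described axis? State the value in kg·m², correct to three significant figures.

5.09

Thin rod: I_cm = (1/12)ML² = (1/12)(4.5)(0.38)² = 0.05415 kg·m²; centre at d = 0.88 m, so I = I_cm + Md² gives I = 0.05415 + (4.5)(0.88)² = 3.5389 kg·m².
Thin ring: I_cm = (1/2)MR² = (1/2)(5.2)(0.4)² = 0.416 kg·m²; centre at d = 0.054 m, so I = I_cm + Md² gives I = 0.416 + (5.2)(0.054)² = 0.43116 kg·m².
Rectangular plate: I_cm = (1/12)M(a²+b²) = (1/12)(5.5)[(0.74)² + (1.1)²] = 0.80557 kg·m²; centre at d = 0.064 m, so I = I_cm + Md² gives I = 0.80557 + (5.5)(0.064)² = 0.82809 kg·m².
Point mass: I_cm = 0; centre at d = 0.6 m, so I = I_cm + Md² gives I = 0 + (0.81)(0.6)² = 0.2916 kg·m².
Total I = 3.5389 + 0.43116 + 0.82809 + 0.2916 = 5.0898 kg·m².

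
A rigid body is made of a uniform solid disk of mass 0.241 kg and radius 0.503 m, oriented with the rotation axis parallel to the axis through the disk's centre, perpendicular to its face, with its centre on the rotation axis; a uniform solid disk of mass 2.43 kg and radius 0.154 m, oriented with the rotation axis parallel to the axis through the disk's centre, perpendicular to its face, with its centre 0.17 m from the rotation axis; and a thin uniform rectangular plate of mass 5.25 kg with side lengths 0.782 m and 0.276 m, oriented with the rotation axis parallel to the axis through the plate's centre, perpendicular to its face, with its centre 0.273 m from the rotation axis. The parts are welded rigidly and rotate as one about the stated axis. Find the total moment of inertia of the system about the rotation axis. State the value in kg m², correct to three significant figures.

Solid disk: I_cm = (1/2)MR² = (1/2)(0.241)(0.503)² = 0.030488 kg m²; axis through the centre, so I = 0.030488 kg m².
Solid disk: I_cm = (1/2)MR² = (1/2)(2.43)(0.154)² = 0.028815 kg m²; centre at d = 0.17 m, so I = I_cm + Md² gives I = 0.028815 + (2.43)(0.17)² = 0.099042 kg m².
Rectangular plate: I_cm = (1/12)M(a²+b²) = (1/12)(5.25)[(0.782)² + (0.276)²] = 0.30087 kg m²; centre at d = 0.273 m, so I = I_cm + Md² gives I = 0.30087 + (5.25)(0.273)² = 0.69215 kg m².
Total I = 0.030488 + 0.099042 + 0.69215 = 0.82168 kg m².

0.822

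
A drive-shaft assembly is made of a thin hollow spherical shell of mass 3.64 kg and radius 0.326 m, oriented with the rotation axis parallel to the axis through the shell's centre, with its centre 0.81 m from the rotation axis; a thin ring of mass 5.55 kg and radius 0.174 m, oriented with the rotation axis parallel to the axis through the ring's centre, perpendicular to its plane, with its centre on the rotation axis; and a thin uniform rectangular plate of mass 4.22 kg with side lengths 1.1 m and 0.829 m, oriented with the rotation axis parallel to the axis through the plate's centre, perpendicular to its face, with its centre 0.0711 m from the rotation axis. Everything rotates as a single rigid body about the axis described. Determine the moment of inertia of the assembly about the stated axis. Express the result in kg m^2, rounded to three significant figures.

3.50

Spherical shell: I_cm = (2/3)MR² = (2/3)(3.64)(0.326)² = 0.2579 kg m^2; centre at d = 0.81 m, so I = I_cm + Md² gives I = 0.2579 + (3.64)(0.81)² = 2.6461 kg m^2.
Thin ring: I_cm = MR² = (5.55)(0.174)² = 0.16803 kg m^2; axis through the centre, so I = 0.16803 kg m^2.
Rectangular plate: I_cm = (1/12)M(a²+b²) = (1/12)(4.22)[(1.1)² + (0.829)²] = 0.6672 kg m^2; centre at d = 0.0711 m, so I = I_cm + Md² gives I = 0.6672 + (4.22)(0.0711)² = 0.68853 kg m^2.
Total I = 2.6461 + 0.16803 + 0.68853 = 3.5027 kg m^2.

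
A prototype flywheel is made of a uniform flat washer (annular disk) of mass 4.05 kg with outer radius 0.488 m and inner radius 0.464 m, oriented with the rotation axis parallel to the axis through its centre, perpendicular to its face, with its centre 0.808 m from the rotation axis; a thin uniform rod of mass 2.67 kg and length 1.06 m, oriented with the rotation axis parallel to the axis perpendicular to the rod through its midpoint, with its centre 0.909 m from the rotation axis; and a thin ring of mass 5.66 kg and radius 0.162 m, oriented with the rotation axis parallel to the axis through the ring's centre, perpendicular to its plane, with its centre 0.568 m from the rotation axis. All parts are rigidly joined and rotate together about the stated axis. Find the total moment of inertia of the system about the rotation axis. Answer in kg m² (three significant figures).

7.99

Annular disk: I_cm = (1/2)M(R²+r²) = (1/2)(4.05)[(0.488)² + (0.464)²] = 0.91822 kg m²; centre at d = 0.808 m, so I = I_cm + Md² gives I = 0.91822 + (4.05)(0.808)² = 3.5623 kg m².
Thin rod: I_cm = (1/12)ML² = (1/12)(2.67)(1.06)² = 0.25 kg m²; centre at d = 0.909 m, so I = I_cm + Md² gives I = 0.25 + (2.67)(0.909)² = 2.4562 kg m².
Thin ring: I_cm = MR² = (5.66)(0.162)² = 0.14854 kg m²; centre at d = 0.568 m, so I = I_cm + Md² gives I = 0.14854 + (5.66)(0.568)² = 1.9746 kg m².
Total I = 3.5623 + 2.4562 + 1.9746 = 7.9931 kg m².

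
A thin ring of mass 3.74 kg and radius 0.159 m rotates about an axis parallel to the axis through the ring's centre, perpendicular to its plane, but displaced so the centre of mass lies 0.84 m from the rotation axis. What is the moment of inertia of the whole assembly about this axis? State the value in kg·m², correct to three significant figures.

2.73

I_cm = MR² = (3.74)(0.159)² = 0.094551 kg·m²; centre at d = 0.84 m, so I = I_cm + Md² gives I = 0.094551 + (3.74)(0.84)² = 2.7335 kg·m².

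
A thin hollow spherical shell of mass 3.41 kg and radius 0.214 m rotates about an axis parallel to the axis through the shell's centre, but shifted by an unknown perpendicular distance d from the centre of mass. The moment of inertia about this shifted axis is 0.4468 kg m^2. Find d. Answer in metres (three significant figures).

About the centre-of-mass axis, I_cm = (2/3)MR² = (2/3)(3.41)(0.214)² = 0.10411 kg m^2.
Parallel axis theorem: I = I_cm + Md², so Md² = 0.4468 − 0.10411 = 0.34269 kg m^2.
d = √(0.34269 / 3.41) = 0.31701 m.

0.317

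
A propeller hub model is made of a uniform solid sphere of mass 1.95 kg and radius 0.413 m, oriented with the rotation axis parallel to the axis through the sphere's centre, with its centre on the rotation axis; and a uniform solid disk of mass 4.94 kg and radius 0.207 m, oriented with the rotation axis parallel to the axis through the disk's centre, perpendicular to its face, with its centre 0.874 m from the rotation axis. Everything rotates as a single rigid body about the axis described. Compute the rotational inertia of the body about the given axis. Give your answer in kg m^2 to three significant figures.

4.01

Solid sphere: I_cm = (2/5)MR² = (2/5)(1.95)(0.413)² = 0.13304 kg m^2; axis through the centre, so I = 0.13304 kg m^2.
Solid disk: I_cm = (1/2)MR² = (1/2)(4.94)(0.207)² = 0.10584 kg m^2; centre at d = 0.874 m, so the parallel axis theorem gives I = 0.10584 + (4.94)(0.874)² = 3.8794 kg m^2.
Total I = 0.13304 + 3.8794 = 4.0124 kg m^2.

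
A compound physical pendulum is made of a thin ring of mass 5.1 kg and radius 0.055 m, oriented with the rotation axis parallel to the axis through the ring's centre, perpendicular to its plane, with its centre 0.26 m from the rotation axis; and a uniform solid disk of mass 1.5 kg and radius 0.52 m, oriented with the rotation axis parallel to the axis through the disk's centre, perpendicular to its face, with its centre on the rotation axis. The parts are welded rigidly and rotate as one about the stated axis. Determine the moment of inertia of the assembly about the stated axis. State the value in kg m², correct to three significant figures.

0.563

Thin ring: I_cm = MR² = (5.1)(0.055)² = 0.015427 kg m²; centre at d = 0.26 m, so I = I_cm + Md² gives I = 0.015427 + (5.1)(0.26)² = 0.36019 kg m².
Solid disk: I_cm = (1/2)MR² = (1/2)(1.5)(0.52)² = 0.2028 kg m²; axis through the centre, so I = 0.2028 kg m².
Total I = 0.36019 + 0.2028 = 0.56299 kg m².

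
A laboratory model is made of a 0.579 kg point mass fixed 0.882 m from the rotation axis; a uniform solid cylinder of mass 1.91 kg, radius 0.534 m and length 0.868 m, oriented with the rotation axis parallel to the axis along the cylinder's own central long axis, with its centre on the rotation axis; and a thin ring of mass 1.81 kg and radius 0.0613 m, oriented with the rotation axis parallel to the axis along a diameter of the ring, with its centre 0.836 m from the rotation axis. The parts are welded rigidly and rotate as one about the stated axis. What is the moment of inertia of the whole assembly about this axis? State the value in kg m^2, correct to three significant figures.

1.99

Point mass: I_cm = 0; centre at d = 0.882 m, so the parallel axis theorem gives I = 0 + (0.579)(0.882)² = 0.45042 kg m^2.
Solid cylinder: I_cm = (1/2)MR² = (1/2)(1.91)(0.534)² = 0.27232 kg m^2; axis through the centre, so I = 0.27232 kg m^2.
Thin ring: I_cm = (1/2)MR² = (1/2)(1.81)(0.0613)² = 0.0034007 kg m^2; centre at d = 0.836 m, so the parallel axis theorem gives I = 0.0034007 + (1.81)(0.836)² = 1.2684 kg m^2.
Total I = 0.45042 + 0.27232 + 1.2684 = 1.9911 kg m^2.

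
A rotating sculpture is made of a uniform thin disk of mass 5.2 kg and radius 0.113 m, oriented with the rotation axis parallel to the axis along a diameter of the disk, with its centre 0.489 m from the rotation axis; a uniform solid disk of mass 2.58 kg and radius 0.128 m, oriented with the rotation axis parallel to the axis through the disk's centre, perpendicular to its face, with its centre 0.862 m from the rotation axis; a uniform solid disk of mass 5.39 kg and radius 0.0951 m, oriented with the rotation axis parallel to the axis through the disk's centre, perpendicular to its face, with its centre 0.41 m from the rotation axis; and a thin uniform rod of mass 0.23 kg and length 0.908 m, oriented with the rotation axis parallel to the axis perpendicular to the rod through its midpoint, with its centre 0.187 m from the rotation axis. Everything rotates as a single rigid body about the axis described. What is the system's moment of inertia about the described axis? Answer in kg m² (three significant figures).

4.15

Thin disk: I_cm = (1/4)MR² = (1/4)(5.2)(0.113)² = 0.0166 kg m²; centre at d = 0.489 m, so I = I_cm + Md² gives I = 0.0166 + (5.2)(0.489)² = 1.26 kg m².
Solid disk: I_cm = (1/2)MR² = (1/2)(2.58)(0.128)² = 0.021135 kg m²; centre at d = 0.862 m, so I = I_cm + Md² gives I = 0.021135 + (2.58)(0.862)² = 1.9382 kg m².
Solid disk: I_cm = (1/2)MR² = (1/2)(5.39)(0.0951)² = 0.024374 kg m²; centre at d = 0.41 m, so I = I_cm + Md² gives I = 0.024374 + (5.39)(0.41)² = 0.93043 kg m².
Thin rod: I_cm = (1/12)ML² = (1/12)(0.23)(0.908)² = 0.015802 kg m²; centre at d = 0.187 m, so I = I_cm + Md² gives I = 0.015802 + (0.23)(0.187)² = 0.023845 kg m².
Total I = 1.26 + 1.9382 + 0.93043 + 0.023845 = 4.1525 kg m².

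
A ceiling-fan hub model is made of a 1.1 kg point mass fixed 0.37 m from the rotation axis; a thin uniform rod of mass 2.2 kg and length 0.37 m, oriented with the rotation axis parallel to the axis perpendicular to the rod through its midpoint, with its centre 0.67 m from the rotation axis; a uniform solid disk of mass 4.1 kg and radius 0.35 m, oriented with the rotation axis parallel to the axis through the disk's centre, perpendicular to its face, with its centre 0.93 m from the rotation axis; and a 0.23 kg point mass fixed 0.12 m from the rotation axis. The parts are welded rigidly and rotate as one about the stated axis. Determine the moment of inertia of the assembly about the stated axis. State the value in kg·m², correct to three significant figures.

4.96

Point mass: I_cm = 0; centre at d = 0.37 m, so I = I_cm + Md² gives I = 0 + (1.1)(0.37)² = 0.15059 kg·m².
Thin rod: I_cm = (1/12)ML² = (1/12)(2.2)(0.37)² = 0.025098 kg·m²; centre at d = 0.67 m, so I = I_cm + Md² gives I = 0.025098 + (2.2)(0.67)² = 1.0127 kg·m².
Solid disk: I_cm = (1/2)MR² = (1/2)(4.1)(0.35)² = 0.25112 kg·m²; centre at d = 0.93 m, so I = I_cm + Md² gives I = 0.25112 + (4.1)(0.93)² = 3.7972 kg·m².
Point mass: I_cm = 0; centre at d = 0.12 m, so I = I_cm + Md² gives I = 0 + (0.23)(0.12)² = 0.003312 kg·m².
Total I = 0.15059 + 1.0127 + 3.7972 + 0.003312 = 4.9638 kg·m².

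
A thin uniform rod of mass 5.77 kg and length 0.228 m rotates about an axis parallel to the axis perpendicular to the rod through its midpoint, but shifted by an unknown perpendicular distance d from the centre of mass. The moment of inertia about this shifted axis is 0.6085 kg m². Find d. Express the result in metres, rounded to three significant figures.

0.318

About the centre-of-mass axis, I_cm = (1/12)ML² = (1/12)(5.77)(0.228)² = 0.024996 kg m².
Parallel axis theorem: I = I_cm + Md², so Md² = 0.6085 − 0.024996 = 0.5835 kg m².
d = √(0.5835 / 5.77) = 0.31801 m.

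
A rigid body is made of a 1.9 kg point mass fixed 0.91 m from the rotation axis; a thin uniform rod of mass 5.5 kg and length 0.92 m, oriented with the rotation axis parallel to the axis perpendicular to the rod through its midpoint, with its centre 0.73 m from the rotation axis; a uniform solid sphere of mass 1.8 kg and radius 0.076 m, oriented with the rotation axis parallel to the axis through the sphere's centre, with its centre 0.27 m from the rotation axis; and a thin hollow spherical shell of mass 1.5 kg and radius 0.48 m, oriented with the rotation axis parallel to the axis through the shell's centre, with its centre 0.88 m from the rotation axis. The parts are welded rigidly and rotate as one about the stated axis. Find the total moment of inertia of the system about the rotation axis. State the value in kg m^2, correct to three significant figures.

Point mass: I_cm = 0; centre at d = 0.91 m, so the parallel axis theorem gives I = 0 + (1.9)(0.91)² = 1.5734 kg m^2.
Thin rod: I_cm = (1/12)ML² = (1/12)(5.5)(0.92)² = 0.38793 kg m^2; centre at d = 0.73 m, so the parallel axis theorem gives I = 0.38793 + (5.5)(0.73)² = 3.3189 kg m^2.
Solid sphere: I_cm = (2/5)MR² = (2/5)(1.8)(0.076)² = 0.0041587 kg m^2; centre at d = 0.27 m, so the parallel axis theorem gives I = 0.0041587 + (1.8)(0.27)² = 0.13538 kg m^2.
Spherical shell: I_cm = (2/3)MR² = (2/3)(1.5)(0.48)² = 0.2304 kg m^2; centre at d = 0.88 m, so the parallel axis theorem gives I = 0.2304 + (1.5)(0.88)² = 1.392 kg m^2.
Total I = 1.5734 + 3.3189 + 0.13538 + 1.392 = 6.4197 kg m^2.

6.42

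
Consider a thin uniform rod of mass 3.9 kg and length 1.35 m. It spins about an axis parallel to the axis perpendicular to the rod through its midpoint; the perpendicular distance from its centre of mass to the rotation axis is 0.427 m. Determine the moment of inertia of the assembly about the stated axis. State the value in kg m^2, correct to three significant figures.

I_cm = (1/12)ML² = (1/12)(3.9)(1.35)² = 0.59231 kg m^2; centre at d = 0.427 m, so I = I_cm + Md² gives I = 0.59231 + (3.9)(0.427)² = 1.3034 kg m^2.

1.30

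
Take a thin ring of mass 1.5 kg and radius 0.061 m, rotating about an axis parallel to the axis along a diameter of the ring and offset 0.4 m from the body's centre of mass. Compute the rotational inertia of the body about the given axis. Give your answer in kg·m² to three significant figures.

I_cm = (1/2)MR² = (1/2)(1.5)(0.061)² = 0.0027907 kg·m²; centre at d = 0.4 m, so I = I_cm + Md² gives I = 0.0027907 + (1.5)(0.4)² = 0.24279 kg·m².

0.243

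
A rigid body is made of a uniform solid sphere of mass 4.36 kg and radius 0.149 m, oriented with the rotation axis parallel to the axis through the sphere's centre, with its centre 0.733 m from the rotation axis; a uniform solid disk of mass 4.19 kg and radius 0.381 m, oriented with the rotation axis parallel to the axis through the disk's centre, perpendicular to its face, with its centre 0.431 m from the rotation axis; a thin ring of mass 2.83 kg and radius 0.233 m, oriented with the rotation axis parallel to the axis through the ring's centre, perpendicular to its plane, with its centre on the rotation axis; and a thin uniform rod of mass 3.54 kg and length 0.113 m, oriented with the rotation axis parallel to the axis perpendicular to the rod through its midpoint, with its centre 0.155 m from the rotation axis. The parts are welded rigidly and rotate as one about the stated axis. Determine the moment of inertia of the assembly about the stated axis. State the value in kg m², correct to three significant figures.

3.71

Solid sphere: I_cm = (2/5)MR² = (2/5)(4.36)(0.149)² = 0.038719 kg m²; centre at d = 0.733 m, so I = I_cm + Md² gives I = 0.038719 + (4.36)(0.733)² = 2.3813 kg m².
Solid disk: I_cm = (1/2)MR² = (1/2)(4.19)(0.381)² = 0.30411 kg m²; centre at d = 0.431 m, so I = I_cm + Md² gives I = 0.30411 + (4.19)(0.431)² = 1.0825 kg m².
Thin ring: I_cm = MR² = (2.83)(0.233)² = 0.15364 kg m²; axis through the centre, so I = 0.15364 kg m².
Thin rod: I_cm = (1/12)ML² = (1/12)(3.54)(0.113)² = 0.0037669 kg m²; centre at d = 0.155 m, so I = I_cm + Md² gives I = 0.0037669 + (3.54)(0.155)² = 0.088815 kg m².
Total I = 2.3813 + 1.0825 + 0.15364 + 0.088815 = 3.7062 kg m².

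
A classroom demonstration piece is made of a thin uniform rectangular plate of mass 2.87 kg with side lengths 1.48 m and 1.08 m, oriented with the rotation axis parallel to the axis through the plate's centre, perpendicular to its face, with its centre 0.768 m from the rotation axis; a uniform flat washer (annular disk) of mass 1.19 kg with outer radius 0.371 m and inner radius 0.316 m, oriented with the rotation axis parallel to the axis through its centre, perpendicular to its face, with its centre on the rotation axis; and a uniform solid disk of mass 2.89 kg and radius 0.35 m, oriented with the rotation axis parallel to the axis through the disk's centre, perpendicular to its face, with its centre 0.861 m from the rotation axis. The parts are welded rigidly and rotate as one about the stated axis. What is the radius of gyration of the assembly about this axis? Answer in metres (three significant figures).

0.844

Rectangular plate: I_cm = (1/12)M(a²+b²) = (1/12)(2.87)[(1.48)² + (1.08)²] = 0.80283 kg·m²; centre at d = 0.768 m, so I = I_cm + Md² gives I = 0.80283 + (2.87)(0.768)² = 2.4956 kg·m².
Annular disk: I_cm = (1/2)M(R²+r²) = (1/2)(1.19)[(0.371)² + (0.316)²] = 0.14131 kg·m²; axis through the centre, so I = 0.14131 kg·m².
Solid disk: I_cm = (1/2)MR² = (1/2)(2.89)(0.35)² = 0.17701 kg·m²; centre at d = 0.861 m, so I = I_cm + Md² gives I = 0.17701 + (2.89)(0.861)² = 2.3194 kg·m².
Total I = 4.9564 kg·m²; total mass M = 6.95 kg.
k = √(I/M) = √(4.9564/6.95) = 0.84448 m.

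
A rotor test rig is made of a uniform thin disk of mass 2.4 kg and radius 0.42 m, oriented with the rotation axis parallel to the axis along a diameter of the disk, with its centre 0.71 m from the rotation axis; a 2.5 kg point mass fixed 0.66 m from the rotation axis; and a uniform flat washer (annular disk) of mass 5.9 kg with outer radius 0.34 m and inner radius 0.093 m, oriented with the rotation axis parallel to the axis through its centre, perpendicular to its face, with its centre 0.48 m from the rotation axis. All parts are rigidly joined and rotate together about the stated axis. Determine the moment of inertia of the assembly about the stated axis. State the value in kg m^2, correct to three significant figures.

Thin disk: I_cm = (1/4)MR² = (1/4)(2.4)(0.42)² = 0.10584 kg m^2; centre at d = 0.71 m, so the parallel axis theorem gives I = 0.10584 + (2.4)(0.71)² = 1.3157 kg m^2.
Point mass: I_cm = 0; centre at d = 0.66 m, so the parallel axis theorem gives I = 0 + (2.5)(0.66)² = 1.089 kg m^2.
Annular disk: I_cm = (1/2)M(R²+r²) = (1/2)(5.9)[(0.34)² + (0.093)²] = 0.36653 kg m^2; centre at d = 0.48 m, so the parallel axis theorem gives I = 0.36653 + (5.9)(0.48)² = 1.7259 kg m^2.
Total I = 1.3157 + 1.089 + 1.7259 = 4.1306 kg m^2.

4.13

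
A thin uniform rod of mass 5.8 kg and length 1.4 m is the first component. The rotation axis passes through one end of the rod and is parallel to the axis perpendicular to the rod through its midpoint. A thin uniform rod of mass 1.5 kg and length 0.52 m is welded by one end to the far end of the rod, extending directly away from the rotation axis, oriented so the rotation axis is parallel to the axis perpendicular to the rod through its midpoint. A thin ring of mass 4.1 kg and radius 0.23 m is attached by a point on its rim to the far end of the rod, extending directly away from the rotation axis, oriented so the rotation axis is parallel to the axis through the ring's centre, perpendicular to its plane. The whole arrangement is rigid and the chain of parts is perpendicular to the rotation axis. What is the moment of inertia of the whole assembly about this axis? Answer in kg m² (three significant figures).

Thin rod: I_cm = (1/12)ML² = (1/12)(5.8)(1.4)² = 0.94733 kg m²; centre at d = 0.7 m, so I = I_cm + Md² gives I = 0.94733 + (5.8)(0.7)² = 3.7893 kg m².
Thin rod: I_cm = (1/12)ML² = (1/12)(1.5)(0.52)² = 0.0338 kg m²; centre at d = 0.7 + 0.7 + 0.26 = 1.66 m, so I = I_cm + Md² gives I = 0.0338 + (1.5)(1.66)² = 4.1672 kg m².
Thin ring: I_cm = MR² = (4.1)(0.23)² = 0.21689 kg m²; centre at d = 0.7 + 0.7 + 0.26 + 0.26 + 0.23 = 2.15 m, so I = I_cm + Md² gives I = 0.21689 + (4.1)(2.15)² = 19.169 kg m².
Total I = 3.7893 + 4.1672 + 19.169 = 27.126 kg m².

27.1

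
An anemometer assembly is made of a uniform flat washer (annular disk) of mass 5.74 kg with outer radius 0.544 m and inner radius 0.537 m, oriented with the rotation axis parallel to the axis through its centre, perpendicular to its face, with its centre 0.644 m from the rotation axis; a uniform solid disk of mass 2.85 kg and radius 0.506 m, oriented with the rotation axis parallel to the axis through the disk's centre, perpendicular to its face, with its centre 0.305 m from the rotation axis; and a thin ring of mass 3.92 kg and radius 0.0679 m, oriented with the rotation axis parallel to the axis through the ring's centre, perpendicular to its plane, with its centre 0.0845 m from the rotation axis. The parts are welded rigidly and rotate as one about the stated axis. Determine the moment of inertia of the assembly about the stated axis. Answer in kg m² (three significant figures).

4.73

Annular disk: I_cm = (1/2)M(R²+r²) = (1/2)(5.74)[(0.544)² + (0.537)²] = 1.677 kg m²; centre at d = 0.644 m, so the parallel axis theorem gives I = 1.677 + (5.74)(0.644)² = 4.0575 kg m².
Solid disk: I_cm = (1/2)MR² = (1/2)(2.85)(0.506)² = 0.36485 kg m²; centre at d = 0.305 m, so the parallel axis theorem gives I = 0.36485 + (2.85)(0.305)² = 0.62997 kg m².
Thin ring: I_cm = MR² = (3.92)(0.0679)² = 0.018073 kg m²; centre at d = 0.0845 m, so the parallel axis theorem gives I = 0.018073 + (3.92)(0.0845)² = 0.046063 kg m².
Total I = 4.0575 + 0.62997 + 0.046063 = 4.7336 kg m².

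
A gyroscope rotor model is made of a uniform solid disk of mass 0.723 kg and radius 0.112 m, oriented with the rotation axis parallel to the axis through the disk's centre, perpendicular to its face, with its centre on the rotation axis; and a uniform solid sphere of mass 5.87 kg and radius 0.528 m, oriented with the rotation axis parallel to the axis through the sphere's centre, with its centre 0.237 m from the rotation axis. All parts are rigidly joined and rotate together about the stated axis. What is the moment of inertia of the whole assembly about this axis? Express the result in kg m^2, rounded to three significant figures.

Solid disk: I_cm = (1/2)MR² = (1/2)(0.723)(0.112)² = 0.0045347 kg m^2; axis through the centre, so I = 0.0045347 kg m^2.
Solid sphere: I_cm = (2/5)MR² = (2/5)(5.87)(0.528)² = 0.65458 kg m^2; centre at d = 0.237 m, so the parallel axis theorem gives I = 0.65458 + (5.87)(0.237)² = 0.9843 kg m^2.
Total I = 0.0045347 + 0.9843 = 0.98883 kg m^2.

0.989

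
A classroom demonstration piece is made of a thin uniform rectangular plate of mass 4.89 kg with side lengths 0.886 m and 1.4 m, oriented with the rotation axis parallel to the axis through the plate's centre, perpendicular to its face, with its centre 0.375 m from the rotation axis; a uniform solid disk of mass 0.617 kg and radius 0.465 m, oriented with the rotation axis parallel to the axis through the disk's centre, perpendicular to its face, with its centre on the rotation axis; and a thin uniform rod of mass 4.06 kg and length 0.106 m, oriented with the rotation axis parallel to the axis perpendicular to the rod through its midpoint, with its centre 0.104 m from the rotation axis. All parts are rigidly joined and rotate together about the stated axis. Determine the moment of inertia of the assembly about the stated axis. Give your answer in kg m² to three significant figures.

1.92

Rectangular plate: I_cm = (1/12)M(a²+b²) = (1/12)(4.89)[(0.886)² + (1.4)²] = 1.1186 kg m²; centre at d = 0.375 m, so I = I_cm + Md² gives I = 1.1186 + (4.89)(0.375)² = 1.8062 kg m².
Solid disk: I_cm = (1/2)MR² = (1/2)(0.617)(0.465)² = 0.066705 kg m²; axis through the centre, so I = 0.066705 kg m².
Thin rod: I_cm = (1/12)ML² = (1/12)(4.06)(0.106)² = 0.0038015 kg m²; centre at d = 0.104 m, so I = I_cm + Md² gives I = 0.0038015 + (4.06)(0.104)² = 0.047714 kg m².
Total I = 1.8062 + 0.066705 + 0.047714 = 1.9207 kg m².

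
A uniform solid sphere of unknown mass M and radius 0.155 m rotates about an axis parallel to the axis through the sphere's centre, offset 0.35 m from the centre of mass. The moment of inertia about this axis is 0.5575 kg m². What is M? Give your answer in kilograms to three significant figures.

I = I_cm + Md² = (2/5)MR² + Md² = M·[0.4·(0.155)² + (0.35)²] = M·0.13211.
So M = 0.5575 / 0.13211 = 4.22 kg.

4.22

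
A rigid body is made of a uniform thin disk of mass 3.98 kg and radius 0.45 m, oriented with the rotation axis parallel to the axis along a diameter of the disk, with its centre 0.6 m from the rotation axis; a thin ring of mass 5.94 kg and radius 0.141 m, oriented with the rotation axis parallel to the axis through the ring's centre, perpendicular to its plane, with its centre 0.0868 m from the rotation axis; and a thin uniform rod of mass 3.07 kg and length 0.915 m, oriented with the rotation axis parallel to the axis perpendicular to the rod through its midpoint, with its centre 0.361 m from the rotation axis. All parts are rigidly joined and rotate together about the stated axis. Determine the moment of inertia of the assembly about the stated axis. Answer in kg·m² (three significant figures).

2.41

Thin disk: I_cm = (1/4)MR² = (1/4)(3.98)(0.45)² = 0.20149 kg·m²; centre at d = 0.6 m, so the parallel axis theorem gives I = 0.20149 + (3.98)(0.6)² = 1.6343 kg·m².
Thin ring: I_cm = MR² = (5.94)(0.141)² = 0.11809 kg·m²; centre at d = 0.0868 m, so the parallel axis theorem gives I = 0.11809 + (5.94)(0.0868)² = 0.16285 kg·m².
Thin rod: I_cm = (1/12)ML² = (1/12)(3.07)(0.915)² = 0.21419 kg·m²; centre at d = 0.361 m, so the parallel axis theorem gives I = 0.21419 + (3.07)(0.361)² = 0.61428 kg·m².
Total I = 1.6343 + 0.16285 + 0.61428 = 2.4114 kg·m².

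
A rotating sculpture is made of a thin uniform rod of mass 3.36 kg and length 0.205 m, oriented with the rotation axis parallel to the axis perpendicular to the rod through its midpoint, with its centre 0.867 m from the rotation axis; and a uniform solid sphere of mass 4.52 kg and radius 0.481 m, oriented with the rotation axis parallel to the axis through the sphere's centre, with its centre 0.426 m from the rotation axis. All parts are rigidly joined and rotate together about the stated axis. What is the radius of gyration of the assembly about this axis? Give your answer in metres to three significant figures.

Thin rod: I_cm = (1/12)ML² = (1/12)(3.36)(0.205)² = 0.011767 kg m²; centre at d = 0.867 m, so the parallel axis theorem gives I = 0.011767 + (3.36)(0.867)² = 2.5374 kg m².
Solid sphere: I_cm = (2/5)MR² = (2/5)(4.52)(0.481)² = 0.4183 kg m²; centre at d = 0.426 m, so the parallel axis theorem gives I = 0.4183 + (4.52)(0.426)² = 1.2386 kg m².
Total I = 3.776 kg m²; total mass M = 7.88 kg.
k = √(I/M) = √(3.776/7.88) = 0.69224 m.

0.692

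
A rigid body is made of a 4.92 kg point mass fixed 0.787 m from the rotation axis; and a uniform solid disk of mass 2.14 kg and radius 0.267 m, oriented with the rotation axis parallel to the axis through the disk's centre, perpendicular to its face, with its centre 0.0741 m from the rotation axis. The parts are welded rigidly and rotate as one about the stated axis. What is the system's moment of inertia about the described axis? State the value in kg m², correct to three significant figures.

Point mass: I_cm = 0; centre at d = 0.787 m, so the parallel axis theorem gives I = 0 + (4.92)(0.787)² = 3.0473 kg m².
Solid disk: I_cm = (1/2)MR² = (1/2)(2.14)(0.267)² = 0.076279 kg m²; centre at d = 0.0741 m, so the parallel axis theorem gives I = 0.076279 + (2.14)(0.0741)² = 0.08803 kg m².
Total I = 3.0473 + 0.08803 = 3.1353 kg m².

3.14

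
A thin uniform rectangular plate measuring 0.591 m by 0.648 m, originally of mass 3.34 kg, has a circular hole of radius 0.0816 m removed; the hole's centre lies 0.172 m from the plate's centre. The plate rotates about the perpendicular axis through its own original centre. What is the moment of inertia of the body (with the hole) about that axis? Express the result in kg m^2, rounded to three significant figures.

0.208

Unpierced body about its centre: I₀ = (1/12)M(a²+b²) = (1/12)(3.34)[(0.591)² + (0.648)²] = 0.21409 kg m^2.
The removed disk has mass m = M·πr²/(ab) = (3.34)·π(0.0816)²/(0.591·0.648) = 0.18244 kg (same uniform areal density).
Its moment of inertia about the rotation axis (parallel-axis theorem): I_hole = (1/2)mr² + md² = (1/2)(0.18244)(0.0816)² + (0.18244)(0.172)² = 0.0060046 kg m^2.
Treating the hole as negative mass, I = I₀ − I_hole = 0.21409 − 0.0060046 = 0.20809 kg m^2.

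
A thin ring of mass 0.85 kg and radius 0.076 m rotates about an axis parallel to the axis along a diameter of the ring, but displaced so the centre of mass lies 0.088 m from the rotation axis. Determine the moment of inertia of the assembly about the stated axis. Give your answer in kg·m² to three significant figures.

0.00904

I_cm = (1/2)MR² = (1/2)(0.85)(0.076)² = 0.0024548 kg·m²; centre at d = 0.088 m, so the parallel axis theorem gives I = 0.0024548 + (0.85)(0.088)² = 0.0090372 kg·m².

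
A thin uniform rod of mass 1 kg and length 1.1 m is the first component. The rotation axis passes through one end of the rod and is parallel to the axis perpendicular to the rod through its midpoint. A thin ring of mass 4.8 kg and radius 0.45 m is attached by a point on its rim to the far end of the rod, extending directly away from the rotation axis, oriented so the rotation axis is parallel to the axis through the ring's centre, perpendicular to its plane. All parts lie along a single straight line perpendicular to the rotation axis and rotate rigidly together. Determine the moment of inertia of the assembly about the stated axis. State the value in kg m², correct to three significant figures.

Thin rod: I_cm = (1/12)ML² = (1/12)(1)(1.1)² = 0.10083 kg m²; centre at d = 0.55 m, so I = I_cm + Md² gives I = 0.10083 + (1)(0.55)² = 0.40333 kg m².
Thin ring: I_cm = MR² = (4.8)(0.45)² = 0.972 kg m²; centre at d = 0.55 + 0.55 + 0.45 = 1.55 m, so I = I_cm + Md² gives I = 0.972 + (4.8)(1.55)² = 12.504 kg m².
Total I = 0.40333 + 12.504 = 12.907 kg m².

12.9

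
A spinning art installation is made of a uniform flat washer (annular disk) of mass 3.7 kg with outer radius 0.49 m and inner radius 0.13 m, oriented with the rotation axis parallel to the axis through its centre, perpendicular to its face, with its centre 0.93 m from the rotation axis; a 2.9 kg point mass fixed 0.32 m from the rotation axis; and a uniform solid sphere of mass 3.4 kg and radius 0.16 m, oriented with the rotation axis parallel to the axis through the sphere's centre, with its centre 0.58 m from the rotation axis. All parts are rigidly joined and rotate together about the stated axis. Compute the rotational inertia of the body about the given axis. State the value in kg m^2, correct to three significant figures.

Annular disk: I_cm = (1/2)M(R²+r²) = (1/2)(3.7)[(0.49)² + (0.13)²] = 0.47545 kg m^2; centre at d = 0.93 m, so the parallel axis theorem gives I = 0.47545 + (3.7)(0.93)² = 3.6756 kg m^2.
Point mass: I_cm = 0; centre at d = 0.32 m, so the parallel axis theorem gives I = 0 + (2.9)(0.32)² = 0.29696 kg m^2.
Solid sphere: I_cm = (2/5)MR² = (2/5)(3.4)(0.16)² = 0.034816 kg m^2; centre at d = 0.58 m, so the parallel axis theorem gives I = 0.034816 + (3.4)(0.58)² = 1.1786 kg m^2.
Total I = 3.6756 + 0.29696 + 1.1786 = 5.1511 kg m^2.

5.15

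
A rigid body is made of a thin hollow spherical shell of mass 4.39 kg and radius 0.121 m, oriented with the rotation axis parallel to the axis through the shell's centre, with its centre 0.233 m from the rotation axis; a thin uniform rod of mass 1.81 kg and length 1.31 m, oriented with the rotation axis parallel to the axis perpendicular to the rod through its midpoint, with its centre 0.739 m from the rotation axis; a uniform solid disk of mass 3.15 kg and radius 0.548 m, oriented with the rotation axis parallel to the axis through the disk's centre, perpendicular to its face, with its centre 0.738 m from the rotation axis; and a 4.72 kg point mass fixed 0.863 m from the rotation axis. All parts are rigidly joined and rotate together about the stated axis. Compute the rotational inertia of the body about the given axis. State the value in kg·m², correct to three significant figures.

7.23

Spherical shell: I_cm = (2/3)MR² = (2/3)(4.39)(0.121)² = 0.042849 kg·m²; centre at d = 0.233 m, so I = I_cm + Md² gives I = 0.042849 + (4.39)(0.233)² = 0.28118 kg·m².
Thin rod: I_cm = (1/12)ML² = (1/12)(1.81)(1.31)² = 0.25885 kg·m²; centre at d = 0.739 m, so I = I_cm + Md² gives I = 0.25885 + (1.81)(0.739)² = 1.2473 kg·m².
Solid disk: I_cm = (1/2)MR² = (1/2)(3.15)(0.548)² = 0.47298 kg·m²; centre at d = 0.738 m, so I = I_cm + Md² gives I = 0.47298 + (3.15)(0.738)² = 2.1886 kg·m².
Point mass: I_cm = 0; centre at d = 0.863 m, so I = I_cm + Md² gives I = 0 + (4.72)(0.863)² = 3.5153 kg·m².
Total I = 0.28118 + 1.2473 + 2.1886 + 3.5153 = 7.2324 kg·m².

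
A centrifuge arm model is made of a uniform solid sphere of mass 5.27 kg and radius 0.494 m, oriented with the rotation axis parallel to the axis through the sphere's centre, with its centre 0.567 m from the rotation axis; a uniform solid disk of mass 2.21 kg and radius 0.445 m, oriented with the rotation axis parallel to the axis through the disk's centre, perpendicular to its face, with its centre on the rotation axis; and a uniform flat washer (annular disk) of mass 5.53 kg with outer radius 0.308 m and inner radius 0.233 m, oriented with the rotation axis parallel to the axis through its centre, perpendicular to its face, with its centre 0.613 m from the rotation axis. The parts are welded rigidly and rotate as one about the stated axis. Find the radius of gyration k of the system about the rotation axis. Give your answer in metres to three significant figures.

0.615

Solid sphere: I_cm = (2/5)MR² = (2/5)(5.27)(0.494)² = 0.51443 kg·m²; centre at d = 0.567 m, so the parallel axis theorem gives I = 0.51443 + (5.27)(0.567)² = 2.2087 kg·m².
Solid disk: I_cm = (1/2)MR² = (1/2)(2.21)(0.445)² = 0.21882 kg·m²; axis through the centre, so I = 0.21882 kg·m².
Annular disk: I_cm = (1/2)M(R²+r²) = (1/2)(5.53)[(0.308)² + (0.233)²] = 0.41241 kg·m²; centre at d = 0.613 m, so the parallel axis theorem gives I = 0.41241 + (5.53)(0.613)² = 2.4904 kg·m².
Total I = 4.9179 kg·m²; total mass M = 13.01 kg.
k = √(I/M) = √(4.9179/13.01) = 0.61482 m.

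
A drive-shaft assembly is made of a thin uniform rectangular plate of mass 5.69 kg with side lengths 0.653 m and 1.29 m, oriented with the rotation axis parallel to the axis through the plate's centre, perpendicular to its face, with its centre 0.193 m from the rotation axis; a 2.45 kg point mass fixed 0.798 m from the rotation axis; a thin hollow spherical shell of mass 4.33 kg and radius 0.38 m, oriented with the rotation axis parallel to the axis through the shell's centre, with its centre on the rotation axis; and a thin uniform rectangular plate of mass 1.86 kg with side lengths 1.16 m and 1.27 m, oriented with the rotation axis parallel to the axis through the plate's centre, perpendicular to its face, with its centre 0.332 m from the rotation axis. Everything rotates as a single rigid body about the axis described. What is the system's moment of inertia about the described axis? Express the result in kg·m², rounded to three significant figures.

3.84

Rectangular plate: I_cm = (1/12)M(a²+b²) = (1/12)(5.69)[(0.653)² + (1.29)²] = 0.99125 kg·m²; centre at d = 0.193 m, so I = I_cm + Md² gives I = 0.99125 + (5.69)(0.193)² = 1.2032 kg·m².
Point mass: I_cm = 0; centre at d = 0.798 m, so I = I_cm + Md² gives I = 0 + (2.45)(0.798)² = 1.5602 kg·m².
Spherical shell: I_cm = (2/3)MR² = (2/3)(4.33)(0.38)² = 0.41683 kg·m²; axis through the centre, so I = 0.41683 kg·m².
Rectangular plate: I_cm = (1/12)M(a²+b²) = (1/12)(1.86)[(1.16)² + (1.27)²] = 0.45857 kg·m²; centre at d = 0.332 m, so I = I_cm + Md² gives I = 0.45857 + (1.86)(0.332)² = 0.66358 kg·m².
Total I = 1.2032 + 1.5602 + 0.41683 + 0.66358 = 3.8438 kg·m².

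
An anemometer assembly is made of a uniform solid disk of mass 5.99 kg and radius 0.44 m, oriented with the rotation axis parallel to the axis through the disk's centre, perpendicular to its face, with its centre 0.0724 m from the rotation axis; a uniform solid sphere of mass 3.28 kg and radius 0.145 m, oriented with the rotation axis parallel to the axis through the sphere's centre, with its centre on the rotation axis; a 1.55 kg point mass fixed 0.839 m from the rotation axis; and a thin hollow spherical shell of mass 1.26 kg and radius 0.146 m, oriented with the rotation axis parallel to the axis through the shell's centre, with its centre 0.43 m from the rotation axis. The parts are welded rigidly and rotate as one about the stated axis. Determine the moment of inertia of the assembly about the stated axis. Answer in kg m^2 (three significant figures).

Solid disk: I_cm = (1/2)MR² = (1/2)(5.99)(0.44)² = 0.57983 kg m^2; centre at d = 0.0724 m, so I = I_cm + Md² gives I = 0.57983 + (5.99)(0.0724)² = 0.61123 kg m^2.
Solid sphere: I_cm = (2/5)MR² = (2/5)(3.28)(0.145)² = 0.027585 kg m^2; axis through the centre, so I = 0.027585 kg m^2.
Point mass: I_cm = 0; centre at d = 0.839 m, so I = I_cm + Md² gives I = 0 + (1.55)(0.839)² = 1.0911 kg m^2.
Spherical shell: I_cm = (2/3)MR² = (2/3)(1.26)(0.146)² = 0.017905 kg m^2; centre at d = 0.43 m, so I = I_cm + Md² gives I = 0.017905 + (1.26)(0.43)² = 0.25088 kg m^2.
Total I = 0.61123 + 0.027585 + 1.0911 + 0.25088 = 1.9808 kg m^2.

1.98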